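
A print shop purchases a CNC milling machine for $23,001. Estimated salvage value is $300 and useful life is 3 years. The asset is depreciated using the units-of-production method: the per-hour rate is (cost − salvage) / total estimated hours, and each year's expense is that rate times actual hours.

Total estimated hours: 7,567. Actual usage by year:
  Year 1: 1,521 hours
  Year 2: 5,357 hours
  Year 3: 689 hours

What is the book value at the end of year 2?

Depreciable base = $23,001 − $300 = $22,701.
Rate = $22,701 / 7,567 hours = $3 per hour.
Year 1: 1,521 × $3 = $4,563. Book value $18,438.
Year 2: 5,357 × $3 = $16,071. Book value $2,367.

$2,367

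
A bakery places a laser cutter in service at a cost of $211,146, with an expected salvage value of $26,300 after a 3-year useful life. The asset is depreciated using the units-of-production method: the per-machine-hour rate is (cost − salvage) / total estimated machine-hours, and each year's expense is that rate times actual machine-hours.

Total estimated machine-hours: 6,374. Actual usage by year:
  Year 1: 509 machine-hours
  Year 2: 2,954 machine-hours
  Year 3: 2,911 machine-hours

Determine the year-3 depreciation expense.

Depreciable base = $211,146 − $26,300 = $184,846.
Rate = $184,846 / 6,374 machine-hours = $29 per machine-hour.
Year 1: 509 × $29 = $14,761. Book value $196,385.
Year 2: 2,954 × $29 = $85,666. Book value $110,719.
Year 3: 2,911 × $29 = $84,419. Book value $26,300.

$84,419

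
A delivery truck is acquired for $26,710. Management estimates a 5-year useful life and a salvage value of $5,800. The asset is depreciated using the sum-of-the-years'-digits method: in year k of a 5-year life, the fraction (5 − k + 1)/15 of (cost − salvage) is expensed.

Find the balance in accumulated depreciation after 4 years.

$19,516

Depreciable base = $26,710 − $5,800 = $20,910.
Sum of the years' digits = 5+4+3+2+1 = 15.
Year 1: $20,910 × 5/15 = $6,970. Book value $19,740.
Year 2: $20,910 × 4/15 = $5,576. Book value $14,164.
Year 3: $20,910 × 3/15 = $4,182. Book value $9,982.
Year 4: $20,910 × 2/15 = $2,788. Book value $7,194.
Accumulated through year 4 = $26,710 − $7,194 = $19,516.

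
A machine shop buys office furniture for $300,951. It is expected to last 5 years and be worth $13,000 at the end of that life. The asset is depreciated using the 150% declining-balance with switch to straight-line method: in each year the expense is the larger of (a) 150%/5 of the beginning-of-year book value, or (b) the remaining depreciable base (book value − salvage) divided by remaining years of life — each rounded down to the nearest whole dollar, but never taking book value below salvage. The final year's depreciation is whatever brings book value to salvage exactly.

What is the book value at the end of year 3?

$102,645

Depreciable base = $300,951 − $13,000 = $287,951.
Year 1: DB = ⌊$300,951 × 150%/5⌋ = $90,285; SL = ⌊$287,951/5⌋ = $57,590 → take DB $90,285. Book value $210,666.
Year 2: DB = ⌊$210,666 × 150%/5⌋ = $63,199; SL = ⌊$197,666/4⌋ = $49,416 → take DB $63,199. Book value $147,467.
Year 3: DB = ⌊$147,467 × 150%/5⌋ = $44,240; SL = ⌊$134,467/3⌋ = $44,822 → take SL $44,822. Book value $102,645.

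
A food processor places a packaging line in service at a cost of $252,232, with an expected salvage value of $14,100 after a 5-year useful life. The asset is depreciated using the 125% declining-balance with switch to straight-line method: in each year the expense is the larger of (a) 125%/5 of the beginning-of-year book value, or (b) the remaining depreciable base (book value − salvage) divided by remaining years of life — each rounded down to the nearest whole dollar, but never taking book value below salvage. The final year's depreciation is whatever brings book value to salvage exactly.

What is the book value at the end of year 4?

Depreciable base = $252,232 − $14,100 = $238,132.
Year 1: DB = ⌊$252,232 × 125%/5⌋ = $63,058; SL = ⌊$238,132/5⌋ = $47,626 → take DB $63,058. Book value $189,174.
Year 2: DB = ⌊$189,174 × 125%/5⌋ = $47,293; SL = ⌊$175,074/4⌋ = $43,768 → take DB $47,293. Book value $141,881.
Year 3: DB = ⌊$141,881 × 125%/5⌋ = $35,470; SL = ⌊$127,781/3⌋ = $42,593 → take SL $42,593. Book value $99,288.
Year 4: DB = ⌊$99,288 × 125%/5⌋ = $24,822; SL = ⌊$85,188/2⌋ = $42,594 → take SL $42,594. Book value $56,694.

$56,694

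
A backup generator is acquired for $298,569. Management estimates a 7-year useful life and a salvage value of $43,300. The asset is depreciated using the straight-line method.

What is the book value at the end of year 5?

$116,234

Depreciable base = $298,569 − $43,300 = $255,269.
Annual expense = $255,269 / 7 = $36,467.
End of year 1: book value $262,102.
End of year 2: book value $225,635.
End of year 3: book value $189,168.
End of year 4: book value $152,701.
End of year 5: book value $116,234.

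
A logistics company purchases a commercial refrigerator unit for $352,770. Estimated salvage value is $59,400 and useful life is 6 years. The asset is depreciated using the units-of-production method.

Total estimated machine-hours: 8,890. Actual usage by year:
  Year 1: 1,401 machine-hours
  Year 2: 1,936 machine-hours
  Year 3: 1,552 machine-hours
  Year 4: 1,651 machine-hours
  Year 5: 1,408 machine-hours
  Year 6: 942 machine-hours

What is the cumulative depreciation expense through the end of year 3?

Depreciable base = $352,770 − $59,400 = $293,370.
Rate = $293,370 / 8,890 machine-hours = $33 per machine-hour.
Year 1: 1,401 × $33 = $46,233. Book value $306,537.
Year 2: 1,936 × $33 = $63,888. Book value $242,649.
Year 3: 1,552 × $33 = $51,216. Book value $191,433.
Accumulated through year 3 = $352,770 − $191,433 = $161,337.

$161,337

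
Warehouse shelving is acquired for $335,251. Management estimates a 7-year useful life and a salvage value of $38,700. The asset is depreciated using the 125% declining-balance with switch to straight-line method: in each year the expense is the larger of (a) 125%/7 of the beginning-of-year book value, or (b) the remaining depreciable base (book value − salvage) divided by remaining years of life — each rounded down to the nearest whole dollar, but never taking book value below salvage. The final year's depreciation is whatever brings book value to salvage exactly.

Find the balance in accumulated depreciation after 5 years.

$222,993

Depreciable base = $335,251 − $38,700 = $296,551.
Year 1: DB = ⌊$335,251 × 125%/7⌋ = $59,866; SL = ⌊$296,551/7⌋ = $42,364 → take DB $59,866. Book value $275,385.
Year 2: DB = ⌊$275,385 × 125%/7⌋ = $49,175; SL = ⌊$236,685/6⌋ = $39,447 → take DB $49,175. Book value $226,210.
Year 3: DB = ⌊$226,210 × 125%/7⌋ = $40,394; SL = ⌊$187,510/5⌋ = $37,502 → take DB $40,394. Book value $185,816.
Year 4: DB = ⌊$185,816 × 125%/7⌋ = $33,181; SL = ⌊$147,116/4⌋ = $36,779 → take SL $36,779. Book value $149,037.
Year 5: DB = ⌊$149,037 × 125%/7⌋ = $26,613; SL = ⌊$110,337/3⌋ = $36,779 → take SL $36,779. Book value $112,258.
Accumulated through year 5 = $335,251 − $112,258 = $222,993.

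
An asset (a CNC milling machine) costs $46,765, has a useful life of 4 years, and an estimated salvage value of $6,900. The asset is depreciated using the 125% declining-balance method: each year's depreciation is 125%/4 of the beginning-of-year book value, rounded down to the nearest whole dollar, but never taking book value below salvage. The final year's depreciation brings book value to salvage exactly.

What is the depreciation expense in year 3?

$6,907

Depreciable base = $46,765 − $6,900 = $39,865.
Year 1: ⌊$46,765 × 125%/4⌋ = $14,614. Book value $32,151.
Year 2: ⌊$32,151 × 125%/4⌋ = $10,047. Book value $22,104.
Year 3: ⌊$22,104 × 125%/4⌋ = $6,907. Book value $15,197.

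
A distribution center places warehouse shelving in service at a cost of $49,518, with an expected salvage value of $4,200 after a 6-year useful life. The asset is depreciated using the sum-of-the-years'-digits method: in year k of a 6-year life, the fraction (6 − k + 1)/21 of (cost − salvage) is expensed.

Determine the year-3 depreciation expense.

$8,632

Depreciable base = $49,518 − $4,200 = $45,318.
Sum of the years' digits = 6+5+4+3+2+1 = 21.
Year 1: $45,318 × 6/21 = $12,948. Book value $36,570.
Year 2: $45,318 × 5/21 = $10,790. Book value $25,780.
Year 3: $45,318 × 4/21 = $8,632. Book value $17,148.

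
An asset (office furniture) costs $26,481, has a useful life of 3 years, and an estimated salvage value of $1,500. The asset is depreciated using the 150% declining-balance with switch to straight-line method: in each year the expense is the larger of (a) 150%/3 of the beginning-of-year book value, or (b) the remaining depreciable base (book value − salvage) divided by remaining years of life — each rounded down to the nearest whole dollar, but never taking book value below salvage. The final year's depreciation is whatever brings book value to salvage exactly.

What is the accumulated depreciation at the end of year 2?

Depreciable base = $26,481 − $1,500 = $24,981.
Year 1: DB = ⌊$26,481 × 150%/3⌋ = $13,240; SL = ⌊$24,981/3⌋ = $8,327 → take DB $13,240. Book value $13,241.
Year 2: DB = ⌊$13,241 × 150%/3⌋ = $6,620; SL = ⌊$11,741/2⌋ = $5,870 → take DB $6,620. Book value $6,621.
Accumulated through year 2 = $26,481 − $6,621 = $19,860.

$19,860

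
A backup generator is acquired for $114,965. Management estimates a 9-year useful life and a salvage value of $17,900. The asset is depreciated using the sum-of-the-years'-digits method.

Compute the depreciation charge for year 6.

$8,628

Depreciable base = $114,965 − $17,900 = $97,065.
Sum of the years' digits = 9+8+7+6+5+4+3+2+1 = 45.
Year 1: $97,065 × 9/45 = $19,413. Book value $95,552.
Year 2: $97,065 × 8/45 = $17,256. Book value $78,296.
Year 3: $97,065 × 7/45 = $15,099. Book value $63,197.
Year 4: $97,065 × 6/45 = $12,942. Book value $50,255.
Year 5: $97,065 × 5/45 = $10,785. Book value $39,470.
Year 6: $97,065 × 4/45 = $8,628. Book value $30,842.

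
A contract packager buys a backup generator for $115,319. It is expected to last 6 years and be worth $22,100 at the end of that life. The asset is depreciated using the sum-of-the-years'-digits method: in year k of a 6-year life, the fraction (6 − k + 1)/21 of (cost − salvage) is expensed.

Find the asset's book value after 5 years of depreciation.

Depreciable base = $115,319 − $22,100 = $93,219.
Sum of the years' digits = 6+5+4+3+2+1 = 21.
Year 1: $93,219 × 6/21 = $26,634. Book value $88,685.
Year 2: $93,219 × 5/21 = $22,195. Book value $66,490.
Year 3: $93,219 × 4/21 = $17,756. Book value $48,734.
Year 4: $93,219 × 3/21 = $13,317. Book value $35,417.
Year 5: $93,219 × 2/21 = $8,878. Book value $26,539.

$26,539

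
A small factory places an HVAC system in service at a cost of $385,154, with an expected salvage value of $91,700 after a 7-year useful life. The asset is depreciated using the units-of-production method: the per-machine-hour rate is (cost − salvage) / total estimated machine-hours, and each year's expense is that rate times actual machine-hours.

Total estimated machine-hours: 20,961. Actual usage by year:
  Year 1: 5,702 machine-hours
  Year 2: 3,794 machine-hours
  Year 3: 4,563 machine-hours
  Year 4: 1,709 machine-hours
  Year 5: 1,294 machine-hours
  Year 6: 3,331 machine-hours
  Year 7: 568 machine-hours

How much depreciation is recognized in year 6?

Depreciable base = $385,154 − $91,700 = $293,454.
Rate = $293,454 / 20,961 machine-hours = $14 per machine-hour.
Year 1: 5,702 × $14 = $79,828. Book value $305,326.
Year 2: 3,794 × $14 = $53,116. Book value $252,210.
Year 3: 4,563 × $14 = $63,882. Book value $188,328.
Year 4: 1,709 × $14 = $23,926. Book value $164,402.
Year 5: 1,294 × $14 = $18,116. Book value $146,286.
Year 6: 3,331 × $14 = $46,634. Book value $99,652.

$46,634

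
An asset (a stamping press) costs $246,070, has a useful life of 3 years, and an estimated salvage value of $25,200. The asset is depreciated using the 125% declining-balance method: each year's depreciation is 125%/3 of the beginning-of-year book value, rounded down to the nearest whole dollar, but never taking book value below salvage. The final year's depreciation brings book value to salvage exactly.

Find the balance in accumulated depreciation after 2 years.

$162,337

Depreciable base = $246,070 − $25,200 = $220,870.
Year 1: ⌊$246,070 × 125%/3⌋ = $102,529. Book value $143,541.
Year 2: ⌊$143,541 × 125%/3⌋ = $59,808. Book value $83,733.
Accumulated through year 2 = $246,070 − $83,733 = $162,337.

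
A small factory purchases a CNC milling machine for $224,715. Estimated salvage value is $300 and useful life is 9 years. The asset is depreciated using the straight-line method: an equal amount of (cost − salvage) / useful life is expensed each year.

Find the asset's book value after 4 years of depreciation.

$124,975

Depreciable base = $224,715 − $300 = $224,415.
Annual expense = $224,415 / 9 = $24,935.
End of year 1: book value $199,780.
End of year 2: book value $174,845.
End of year 3: book value $149,910.
End of year 4: book value $124,975.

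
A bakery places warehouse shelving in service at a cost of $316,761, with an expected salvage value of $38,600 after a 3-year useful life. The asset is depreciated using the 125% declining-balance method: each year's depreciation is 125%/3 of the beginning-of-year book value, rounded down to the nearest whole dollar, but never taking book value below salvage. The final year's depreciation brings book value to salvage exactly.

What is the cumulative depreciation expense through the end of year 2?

$208,973

Depreciable base = $316,761 − $38,600 = $278,161.
Year 1: ⌊$316,761 × 125%/3⌋ = $131,983. Book value $184,778.
Year 2: ⌊$184,778 × 125%/3⌋ = $76,990. Book value $107,788.
Accumulated through year 2 = $316,761 − $107,788 = $208,973.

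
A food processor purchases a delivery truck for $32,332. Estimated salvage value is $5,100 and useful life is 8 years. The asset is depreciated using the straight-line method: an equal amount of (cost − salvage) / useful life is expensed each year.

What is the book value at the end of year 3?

$22,120

Depreciable base = $32,332 − $5,100 = $27,232.
Annual expense = $27,232 / 8 = $3,404.
End of year 1: book value $28,928.
End of year 2: book value $25,524.
End of year 3: book value $22,120.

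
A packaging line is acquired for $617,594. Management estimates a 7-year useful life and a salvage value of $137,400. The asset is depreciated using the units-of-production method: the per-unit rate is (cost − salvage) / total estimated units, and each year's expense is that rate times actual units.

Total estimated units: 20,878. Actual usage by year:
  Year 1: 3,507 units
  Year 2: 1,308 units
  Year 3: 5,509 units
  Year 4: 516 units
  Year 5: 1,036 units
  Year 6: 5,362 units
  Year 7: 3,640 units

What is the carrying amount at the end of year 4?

Depreciable base = $617,594 − $137,400 = $480,194.
Rate = $480,194 / 20,878 units = $23 per unit.
Year 1: 3,507 × $23 = $80,661. Book value $536,933.
Year 2: 1,308 × $23 = $30,084. Book value $506,849.
Year 3: 5,509 × $23 = $126,707. Book value $380,142.
Year 4: 516 × $23 = $11,868. Book value $368,274.

$368,274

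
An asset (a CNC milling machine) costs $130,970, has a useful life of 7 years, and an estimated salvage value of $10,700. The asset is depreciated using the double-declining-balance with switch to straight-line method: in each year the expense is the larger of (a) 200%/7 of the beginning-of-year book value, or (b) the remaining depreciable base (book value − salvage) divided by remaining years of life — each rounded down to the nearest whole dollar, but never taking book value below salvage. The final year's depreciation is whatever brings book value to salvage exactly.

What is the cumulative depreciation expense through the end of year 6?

Depreciable base = $130,970 − $10,700 = $120,270.
Year 1: DB = ⌊$130,970 × 200%/7⌋ = $37,420; SL = ⌊$120,270/7⌋ = $17,181 → take DB $37,420. Book value $93,550.
Year 2: DB = ⌊$93,550 × 200%/7⌋ = $26,728; SL = ⌊$82,850/6⌋ = $13,808 → take DB $26,728. Book value $66,822.
Year 3: DB = ⌊$66,822 × 200%/7⌋ = $19,092; SL = ⌊$56,122/5⌋ = $11,224 → take DB $19,092. Book value $47,730.
Year 4: DB = ⌊$47,730 × 200%/7⌋ = $13,637; SL = ⌊$37,030/4⌋ = $9,257 → take DB $13,637. Book value $34,093.
Year 5: DB = ⌊$34,093 × 200%/7⌋ = $9,740; SL = ⌊$23,393/3⌋ = $7,797 → take DB $9,740. Book value $24,353.
Year 6: DB = ⌊$24,353 × 200%/7⌋ = $6,958; SL = ⌊$13,653/2⌋ = $6,826 → take DB $6,958. Book value $17,395.
Accumulated through year 6 = $130,970 − $17,395 = $113,575.

$113,575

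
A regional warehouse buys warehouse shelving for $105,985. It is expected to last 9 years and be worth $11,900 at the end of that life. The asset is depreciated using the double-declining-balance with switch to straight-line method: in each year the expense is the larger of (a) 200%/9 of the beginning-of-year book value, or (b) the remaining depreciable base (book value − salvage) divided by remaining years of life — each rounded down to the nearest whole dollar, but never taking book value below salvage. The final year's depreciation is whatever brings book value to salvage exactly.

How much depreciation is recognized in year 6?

$6,704

Depreciable base = $105,985 − $11,900 = $94,085.
Year 1: DB = ⌊$105,985 × 200%/9⌋ = $23,552; SL = ⌊$94,085/9⌋ = $10,453 → take DB $23,552. Book value $82,433.
Year 2: DB = ⌊$82,433 × 200%/9⌋ = $18,318; SL = ⌊$70,533/8⌋ = $8,816 → take DB $18,318. Book value $64,115.
Year 3: DB = ⌊$64,115 × 200%/9⌋ = $14,247; SL = ⌊$52,215/7⌋ = $7,459 → take DB $14,247. Book value $49,868.
Year 4: DB = ⌊$49,868 × 200%/9⌋ = $11,081; SL = ⌊$37,968/6⌋ = $6,328 → take DB $11,081. Book value $38,787.
Year 5: DB = ⌊$38,787 × 200%/9⌋ = $8,619; SL = ⌊$26,887/5⌋ = $5,377 → take DB $8,619. Book value $30,168.
Year 6: DB = ⌊$30,168 × 200%/9⌋ = $6,704; SL = ⌊$18,268/4⌋ = $4,567 → take DB $6,704. Book value $23,464.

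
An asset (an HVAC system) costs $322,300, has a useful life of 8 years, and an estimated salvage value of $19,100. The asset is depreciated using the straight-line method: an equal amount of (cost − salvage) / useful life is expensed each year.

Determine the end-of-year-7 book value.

$57,000

Depreciable base = $322,300 − $19,100 = $303,200.
Annual expense = $303,200 / 8 = $37,900.
End of year 1: book value $284,400.
End of year 2: book value $246,500.
End of year 3: book value $208,600.
End of year 4: book value $170,700.
End of year 5: book value $132,800.
End of year 6: book value $94,900.
End of year 7: book value $57,000.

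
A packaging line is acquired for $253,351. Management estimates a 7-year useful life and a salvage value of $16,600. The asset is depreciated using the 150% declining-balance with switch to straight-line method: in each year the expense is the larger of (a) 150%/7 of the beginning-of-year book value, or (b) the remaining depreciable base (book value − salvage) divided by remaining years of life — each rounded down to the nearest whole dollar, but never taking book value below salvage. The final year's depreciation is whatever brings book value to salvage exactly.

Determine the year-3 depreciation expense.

$33,515

Depreciable base = $253,351 − $16,600 = $236,751.
Year 1: DB = ⌊$253,351 × 150%/7⌋ = $54,289; SL = ⌊$236,751/7⌋ = $33,821 → take DB $54,289. Book value $199,062.
Year 2: DB = ⌊$199,062 × 150%/7⌋ = $42,656; SL = ⌊$182,462/6⌋ = $30,410 → take DB $42,656. Book value $156,406.
Year 3: DB = ⌊$156,406 × 150%/7⌋ = $33,515; SL = ⌊$139,806/5⌋ = $27,961 → take DB $33,515. Book value $122,891.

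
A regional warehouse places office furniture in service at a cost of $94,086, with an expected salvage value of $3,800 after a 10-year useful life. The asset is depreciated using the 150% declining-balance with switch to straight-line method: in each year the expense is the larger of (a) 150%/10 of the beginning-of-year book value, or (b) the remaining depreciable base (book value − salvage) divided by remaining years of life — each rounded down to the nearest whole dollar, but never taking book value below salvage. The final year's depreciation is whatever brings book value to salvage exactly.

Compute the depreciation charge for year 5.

$7,552

Depreciable base = $94,086 − $3,800 = $90,286.
Year 1: DB = ⌊$94,086 × 150%/10⌋ = $14,112; SL = ⌊$90,286/10⌋ = $9,028 → take DB $14,112. Book value $79,974.
Year 2: DB = ⌊$79,974 × 150%/10⌋ = $11,996; SL = ⌊$76,174/9⌋ = $8,463 → take DB $11,996. Book value $67,978.
Year 3: DB = ⌊$67,978 × 150%/10⌋ = $10,196; SL = ⌊$64,178/8⌋ = $8,022 → take DB $10,196. Book value $57,782.
Year 4: DB = ⌊$57,782 × 150%/10⌋ = $8,667; SL = ⌊$53,982/7⌋ = $7,711 → take DB $8,667. Book value $49,115.
Year 5: DB = ⌊$49,115 × 150%/10⌋ = $7,367; SL = ⌊$45,315/6⌋ = $7,552 → take SL $7,552. Book value $41,563.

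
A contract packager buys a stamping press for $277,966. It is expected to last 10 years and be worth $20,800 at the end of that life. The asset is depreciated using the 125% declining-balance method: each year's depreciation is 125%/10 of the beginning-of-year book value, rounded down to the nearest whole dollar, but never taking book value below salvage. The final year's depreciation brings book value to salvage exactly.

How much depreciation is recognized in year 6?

Depreciable base = $277,966 − $20,800 = $257,166.
Year 1: ⌊$277,966 × 125%/10⌋ = $34,745. Book value $243,221.
Year 2: ⌊$243,221 × 125%/10⌋ = $30,402. Book value $212,819.
Year 3: ⌊$212,819 × 125%/10⌋ = $26,602. Book value $186,217.
Year 4: ⌊$186,217 × 125%/10⌋ = $23,277. Book value $162,940.
Year 5: ⌊$162,940 × 125%/10⌋ = $20,367. Book value $142,573.
Year 6: ⌊$142,573 × 125%/10⌋ = $17,821. Book value $124,752.

$17,821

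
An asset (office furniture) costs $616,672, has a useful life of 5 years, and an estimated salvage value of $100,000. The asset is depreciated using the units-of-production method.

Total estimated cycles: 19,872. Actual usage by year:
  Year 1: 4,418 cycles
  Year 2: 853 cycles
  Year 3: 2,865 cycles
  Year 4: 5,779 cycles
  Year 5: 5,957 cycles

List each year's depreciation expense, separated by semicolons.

Depreciable base = $616,672 − $100,000 = $516,672.
Rate = $516,672 / 19,872 cycles = $26 per cycle.
Year 1: 4,418 × $26 = $114,868. Book value $501,804.
Year 2: 853 × $26 = $22,178. Book value $479,626.
Year 3: 2,865 × $26 = $74,490. Book value $405,136.
Year 4: 5,779 × $26 = $150,254. Book value $254,882.
Year 5: 5,957 × $26 = $154,882. Book value $100,000.

$114,868; $22,178; $74,490; $150,254; $154,882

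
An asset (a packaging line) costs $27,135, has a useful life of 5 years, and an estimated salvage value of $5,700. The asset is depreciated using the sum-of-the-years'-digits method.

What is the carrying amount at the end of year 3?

$9,987

Depreciable base = $27,135 − $5,700 = $21,435.
Sum of the years' digits = 5+4+3+2+1 = 15.
Year 1: $21,435 × 5/15 = $7,145. Book value $19,990.
Year 2: $21,435 × 4/15 = $5,716. Book value $14,274.
Year 3: $21,435 × 3/15 = $4,287. Book value $9,987.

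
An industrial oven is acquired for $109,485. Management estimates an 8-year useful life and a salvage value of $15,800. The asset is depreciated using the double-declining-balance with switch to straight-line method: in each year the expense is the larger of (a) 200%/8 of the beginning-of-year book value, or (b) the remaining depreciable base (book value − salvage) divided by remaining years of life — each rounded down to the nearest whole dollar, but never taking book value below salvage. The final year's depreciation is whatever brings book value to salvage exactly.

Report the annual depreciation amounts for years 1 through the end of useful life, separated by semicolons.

Depreciable base = $109,485 − $15,800 = $93,685.
Year 1: DB = ⌊$109,485 × 200%/8⌋ = $27,371; SL = ⌊$93,685/8⌋ = $11,710 → take DB $27,371. Book value $82,114.
Year 2: DB = ⌊$82,114 × 200%/8⌋ = $20,528; SL = ⌊$66,314/7⌋ = $9,473 → take DB $20,528. Book value $61,586.
Year 3: DB = ⌊$61,586 × 200%/8⌋ = $15,396; SL = ⌊$45,786/6⌋ = $7,631 → take DB $15,396. Book value $46,190.
Year 4: DB = ⌊$46,190 × 200%/8⌋ = $11,547; SL = ⌊$30,390/5⌋ = $6,078 → take DB $11,547. Book value $34,643.
Year 5: DB = ⌊$34,643 × 200%/8⌋ = $8,660; SL = ⌊$18,843/4⌋ = $4,710 → take DB $8,660. Book value $25,983.
Year 6: DB = ⌊$25,983 × 200%/8⌋ = $6,495; SL = ⌊$10,183/3⌋ = $3,394 → take DB $6,495. Book value $19,488.
Year 7: DB = ⌊$19,488 × 200%/8⌋ = $4,872; SL = ⌊$3,688/2⌋ = $1,844 → take DB $4,872, capped at $3,688. Book value $15,800.
Year 8 (final): $15,800 − $15,800 = $0. Book value $15,800.

$27,371; $20,528; $15,396; $11,547; $8,660; $6,495; $3,688; $0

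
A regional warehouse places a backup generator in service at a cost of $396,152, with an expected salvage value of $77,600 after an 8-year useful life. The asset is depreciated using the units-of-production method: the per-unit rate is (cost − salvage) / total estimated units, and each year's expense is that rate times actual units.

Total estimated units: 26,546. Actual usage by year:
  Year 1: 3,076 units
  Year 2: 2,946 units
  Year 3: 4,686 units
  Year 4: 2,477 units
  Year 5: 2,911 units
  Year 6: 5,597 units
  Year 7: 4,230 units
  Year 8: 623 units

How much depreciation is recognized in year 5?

$34,932

Depreciable base = $396,152 − $77,600 = $318,552.
Rate = $318,552 / 26,546 units = $12 per unit.
Year 1: 3,076 × $12 = $36,912. Book value $359,240.
Year 2: 2,946 × $12 = $35,352. Book value $323,888.
Year 3: 4,686 × $12 = $56,232. Book value $267,656.
Year 4: 2,477 × $12 = $29,724. Book value $237,932.
Year 5: 2,911 × $12 = $34,932. Book value $203,000.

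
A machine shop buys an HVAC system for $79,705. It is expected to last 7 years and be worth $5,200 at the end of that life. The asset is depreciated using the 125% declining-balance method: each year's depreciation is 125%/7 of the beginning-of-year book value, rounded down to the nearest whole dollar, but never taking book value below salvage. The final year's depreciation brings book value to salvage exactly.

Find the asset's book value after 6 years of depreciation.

$24,487

Depreciable base = $79,705 − $5,200 = $74,505.
Year 1: ⌊$79,705 × 125%/7⌋ = $14,233. Book value $65,472.
Year 2: ⌊$65,472 × 125%/7⌋ = $11,691. Book value $53,781.
Year 3: ⌊$53,781 × 125%/7⌋ = $9,603. Book value $44,178.
Year 4: ⌊$44,178 × 125%/7⌋ = $7,888. Book value $36,290.
Year 5: ⌊$36,290 × 125%/7⌋ = $6,480. Book value $29,810.
Year 6: ⌊$29,810 × 125%/7⌋ = $5,323. Book value $24,487.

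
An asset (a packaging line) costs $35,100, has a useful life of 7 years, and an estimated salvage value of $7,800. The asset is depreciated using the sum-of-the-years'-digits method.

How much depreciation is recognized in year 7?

Depreciable base = $35,100 − $7,800 = $27,300.
Sum of the years' digits = 7+6+5+4+3+2+1 = 28.
Year 1: $27,300 × 7/28 = $6,825. Book value $28,275.
Year 2: $27,300 × 6/28 = $5,850. Book value $22,425.
Year 3: $27,300 × 5/28 = $4,875. Book value $17,550.
Year 4: $27,300 × 4/28 = $3,900. Book value $13,650.
Year 5: $27,300 × 3/28 = $2,925. Book value $10,725.
Year 6: $27,300 × 2/28 = $1,950. Book value $8,775.
Year 7: $27,300 × 1/28 = $975. Book value $7,800.

$975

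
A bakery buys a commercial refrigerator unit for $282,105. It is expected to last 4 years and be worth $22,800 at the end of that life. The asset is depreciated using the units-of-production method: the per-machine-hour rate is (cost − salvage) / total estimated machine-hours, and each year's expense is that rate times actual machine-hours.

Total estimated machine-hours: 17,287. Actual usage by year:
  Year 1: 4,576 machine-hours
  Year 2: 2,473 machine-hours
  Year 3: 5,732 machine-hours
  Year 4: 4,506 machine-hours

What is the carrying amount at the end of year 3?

Depreciable base = $282,105 − $22,800 = $259,305.
Rate = $259,305 / 17,287 machine-hours = $15 per machine-hour.
Year 1: 4,576 × $15 = $68,640. Book value $213,465.
Year 2: 2,473 × $15 = $37,095. Book value $176,370.
Year 3: 5,732 × $15 = $85,980. Book value $90,390.

$90,390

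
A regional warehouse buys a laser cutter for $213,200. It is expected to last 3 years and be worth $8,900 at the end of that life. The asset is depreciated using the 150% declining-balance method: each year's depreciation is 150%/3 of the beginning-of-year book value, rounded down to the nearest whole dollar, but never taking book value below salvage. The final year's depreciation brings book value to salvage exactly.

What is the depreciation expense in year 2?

Depreciable base = $213,200 − $8,900 = $204,300.
Year 1: ⌊$213,200 × 150%/3⌋ = $106,600. Book value $106,600.
Year 2: ⌊$106,600 × 150%/3⌋ = $53,300. Book value $53,300.

$53,300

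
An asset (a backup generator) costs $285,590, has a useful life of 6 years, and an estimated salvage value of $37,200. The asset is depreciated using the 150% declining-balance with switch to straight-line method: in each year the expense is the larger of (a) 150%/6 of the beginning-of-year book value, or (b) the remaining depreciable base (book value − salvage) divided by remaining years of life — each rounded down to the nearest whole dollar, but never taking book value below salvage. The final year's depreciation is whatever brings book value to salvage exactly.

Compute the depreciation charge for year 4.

Depreciable base = $285,590 − $37,200 = $248,390.
Year 1: DB = ⌊$285,590 × 150%/6⌋ = $71,397; SL = ⌊$248,390/6⌋ = $41,398 → take DB $71,397. Book value $214,193.
Year 2: DB = ⌊$214,193 × 150%/6⌋ = $53,548; SL = ⌊$176,993/5⌋ = $35,398 → take DB $53,548. Book value $160,645.
Year 3: DB = ⌊$160,645 × 150%/6⌋ = $40,161; SL = ⌊$123,445/4⌋ = $30,861 → take DB $40,161. Book value $120,484.
Year 4: DB = ⌊$120,484 × 150%/6⌋ = $30,121; SL = ⌊$83,284/3⌋ = $27,761 → take DB $30,121. Book value $90,363.

$30,121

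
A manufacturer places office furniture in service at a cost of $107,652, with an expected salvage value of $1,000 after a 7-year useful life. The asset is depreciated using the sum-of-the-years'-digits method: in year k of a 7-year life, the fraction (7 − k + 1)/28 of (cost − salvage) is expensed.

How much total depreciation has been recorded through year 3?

Depreciable base = $107,652 − $1,000 = $106,652.
Sum of the years' digits = 7+6+5+4+3+2+1 = 28.
Year 1: $106,652 × 7/28 = $26,663. Book value $80,989.
Year 2: $106,652 × 6/28 = $22,854. Book value $58,135.
Year 3: $106,652 × 5/28 = $19,045. Book value $39,090.
Accumulated through year 3 = $107,652 − $39,090 = $68,562.

$68,562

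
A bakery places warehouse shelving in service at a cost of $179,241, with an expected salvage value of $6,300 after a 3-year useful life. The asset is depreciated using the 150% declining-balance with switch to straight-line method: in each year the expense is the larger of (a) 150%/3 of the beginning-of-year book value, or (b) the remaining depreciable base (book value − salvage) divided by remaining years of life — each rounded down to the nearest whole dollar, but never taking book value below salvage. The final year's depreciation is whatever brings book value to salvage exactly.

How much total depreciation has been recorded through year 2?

$134,430

Depreciable base = $179,241 − $6,300 = $172,941.
Year 1: DB = ⌊$179,241 × 150%/3⌋ = $89,620; SL = ⌊$172,941/3⌋ = $57,647 → take DB $89,620. Book value $89,621.
Year 2: DB = ⌊$89,621 × 150%/3⌋ = $44,810; SL = ⌊$83,321/2⌋ = $41,660 → take DB $44,810. Book value $44,811.
Accumulated through year 2 = $179,241 − $44,811 = $134,430.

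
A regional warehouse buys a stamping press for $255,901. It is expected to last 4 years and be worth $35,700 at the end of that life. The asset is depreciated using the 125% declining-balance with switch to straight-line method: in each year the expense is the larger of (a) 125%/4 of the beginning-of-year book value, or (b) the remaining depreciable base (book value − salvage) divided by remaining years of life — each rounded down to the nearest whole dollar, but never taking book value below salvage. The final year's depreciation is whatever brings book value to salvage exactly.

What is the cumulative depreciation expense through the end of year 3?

$177,574

Depreciable base = $255,901 − $35,700 = $220,201.
Year 1: DB = ⌊$255,901 × 125%/4⌋ = $79,969; SL = ⌊$220,201/4⌋ = $55,050 → take DB $79,969. Book value $175,932.
Year 2: DB = ⌊$175,932 × 125%/4⌋ = $54,978; SL = ⌊$140,232/3⌋ = $46,744 → take DB $54,978. Book value $120,954.
Year 3: DB = ⌊$120,954 × 125%/4⌋ = $37,798; SL = ⌊$85,254/2⌋ = $42,627 → take SL $42,627. Book value $78,327.
Accumulated through year 3 = $255,901 − $78,327 = $177,574.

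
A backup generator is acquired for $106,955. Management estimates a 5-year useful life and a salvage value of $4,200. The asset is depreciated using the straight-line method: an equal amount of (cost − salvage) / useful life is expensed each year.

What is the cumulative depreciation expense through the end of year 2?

Depreciable base = $106,955 − $4,200 = $102,755.
Annual expense = $102,755 / 5 = $20,551.
End of year 1: book value $86,404.
End of year 2: book value $65,853.
Accumulated through year 2 = $106,955 − $65,853 = $41,102.

$41,102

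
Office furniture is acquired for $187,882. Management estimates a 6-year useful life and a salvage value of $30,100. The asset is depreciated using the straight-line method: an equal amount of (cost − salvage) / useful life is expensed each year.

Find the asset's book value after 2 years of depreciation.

$135,288

Depreciable base = $187,882 − $30,100 = $157,782.
Annual expense = $157,782 / 6 = $26,297.
End of year 1: book value $161,585.
End of year 2: book value $135,288.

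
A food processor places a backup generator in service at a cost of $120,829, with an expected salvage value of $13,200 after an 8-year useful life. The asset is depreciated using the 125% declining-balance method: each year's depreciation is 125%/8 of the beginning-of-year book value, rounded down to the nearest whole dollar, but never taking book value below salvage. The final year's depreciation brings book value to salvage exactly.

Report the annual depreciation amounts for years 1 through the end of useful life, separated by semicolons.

Depreciable base = $120,829 − $13,200 = $107,629.
Year 1: ⌊$120,829 × 125%/8⌋ = $18,879. Book value $101,950.
Year 2: ⌊$101,950 × 125%/8⌋ = $15,929. Book value $86,021.
Year 3: ⌊$86,021 × 125%/8⌋ = $13,440. Book value $72,581.
Year 4: ⌊$72,581 × 125%/8⌋ = $11,340. Book value $61,241.
Year 5: ⌊$61,241 × 125%/8⌋ = $9,568. Book value $51,673.
Year 6: ⌊$51,673 × 125%/8⌋ = $8,073. Book value $43,600.
Year 7: ⌊$43,600 × 125%/8⌋ = $6,812. Book value $36,788.
Year 8 (final): $36,788 − $13,200 = $23,588. Book value $13,200.

$18,879; $15,929; $13,440; $11,340; $9,568; $8,073; $6,812; $23,588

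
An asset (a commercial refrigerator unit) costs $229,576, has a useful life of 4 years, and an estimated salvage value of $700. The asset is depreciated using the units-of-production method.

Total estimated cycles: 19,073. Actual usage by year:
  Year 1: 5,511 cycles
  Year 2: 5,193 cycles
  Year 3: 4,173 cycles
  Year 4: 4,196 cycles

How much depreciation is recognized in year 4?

$50,352

Depreciable base = $229,576 − $700 = $228,876.
Rate = $228,876 / 19,073 cycles = $12 per cycle.
Year 1: 5,511 × $12 = $66,132. Book value $163,444.
Year 2: 5,193 × $12 = $62,316. Book value $101,128.
Year 3: 4,173 × $12 = $50,076. Book value $51,052.
Year 4: 4,196 × $12 = $50,352. Book value $700.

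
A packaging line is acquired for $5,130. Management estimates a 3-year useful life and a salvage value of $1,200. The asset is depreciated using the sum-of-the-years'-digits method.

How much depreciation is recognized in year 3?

Depreciable base = $5,130 − $1,200 = $3,930.
Sum of the years' digits = 3+2+1 = 6.
Year 1: $3,930 × 3/6 = $1,965. Book value $3,165.
Year 2: $3,930 × 2/6 = $1,310. Book value $1,855.
Year 3: $3,930 × 1/6 = $655. Book value $1,200.

$655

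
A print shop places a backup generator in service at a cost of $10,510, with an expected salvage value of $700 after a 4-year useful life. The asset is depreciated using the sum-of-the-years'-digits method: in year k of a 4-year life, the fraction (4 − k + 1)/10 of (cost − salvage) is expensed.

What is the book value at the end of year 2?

Depreciable base = $10,510 − $700 = $9,810.
Sum of the years' digits = 4+3+2+1 = 10.
Year 1: $9,810 × 4/10 = $3,924. Book value $6,586.
Year 2: $9,810 × 3/10 = $2,943. Book value $3,643.

$3,643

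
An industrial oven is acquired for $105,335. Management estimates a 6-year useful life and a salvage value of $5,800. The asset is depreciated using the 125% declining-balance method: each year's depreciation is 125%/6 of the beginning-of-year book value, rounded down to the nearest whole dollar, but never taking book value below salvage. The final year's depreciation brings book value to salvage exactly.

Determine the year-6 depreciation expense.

Depreciable base = $105,335 − $5,800 = $99,535.
Year 1: ⌊$105,335 × 125%/6⌋ = $21,944. Book value $83,391.
Year 2: ⌊$83,391 × 125%/6⌋ = $17,373. Book value $66,018.
Year 3: ⌊$66,018 × 125%/6⌋ = $13,753. Book value $52,265.
Year 4: ⌊$52,265 × 125%/6⌋ = $10,888. Book value $41,377.
Year 5: ⌊$41,377 × 125%/6⌋ = $8,620. Book value $32,757.
Year 6 (final): $32,757 − $5,800 = $26,957. Book value $5,800.

$26,957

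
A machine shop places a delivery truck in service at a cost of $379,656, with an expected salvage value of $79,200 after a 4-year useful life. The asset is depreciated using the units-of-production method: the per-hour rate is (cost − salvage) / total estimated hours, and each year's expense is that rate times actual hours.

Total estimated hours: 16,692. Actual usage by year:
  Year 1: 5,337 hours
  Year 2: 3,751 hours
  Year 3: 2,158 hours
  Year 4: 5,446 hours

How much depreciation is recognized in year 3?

Depreciable base = $379,656 − $79,200 = $300,456.
Rate = $300,456 / 16,692 hours = $18 per hour.
Year 1: 5,337 × $18 = $96,066. Book value $283,590.
Year 2: 3,751 × $18 = $67,518. Book value $216,072.
Year 3: 2,158 × $18 = $38,844. Book value $177,228.

$38,844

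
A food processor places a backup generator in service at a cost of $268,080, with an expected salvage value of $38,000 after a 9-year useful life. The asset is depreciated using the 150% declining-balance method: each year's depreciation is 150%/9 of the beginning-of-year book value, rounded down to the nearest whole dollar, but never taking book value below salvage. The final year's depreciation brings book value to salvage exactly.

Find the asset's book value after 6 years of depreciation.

$89,781

Depreciable base = $268,080 − $38,000 = $230,080.
Year 1: ⌊$268,080 × 150%/9⌋ = $44,680. Book value $223,400.
Year 2: ⌊$223,400 × 150%/9⌋ = $37,233. Book value $186,167.
Year 3: ⌊$186,167 × 150%/9⌋ = $31,027. Book value $155,140.
Year 4: ⌊$155,140 × 150%/9⌋ = $25,856. Book value $129,284.
Year 5: ⌊$129,284 × 150%/9⌋ = $21,547. Book value $107,737.
Year 6: ⌊$107,737 × 150%/9⌋ = $17,956. Book value $89,781.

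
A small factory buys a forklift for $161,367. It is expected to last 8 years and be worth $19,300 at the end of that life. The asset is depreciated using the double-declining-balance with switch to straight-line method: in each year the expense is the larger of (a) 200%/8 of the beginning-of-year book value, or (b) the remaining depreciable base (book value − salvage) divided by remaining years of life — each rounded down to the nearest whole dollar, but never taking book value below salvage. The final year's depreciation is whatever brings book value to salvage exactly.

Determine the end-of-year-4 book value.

Depreciable base = $161,367 − $19,300 = $142,067.
Year 1: DB = ⌊$161,367 × 200%/8⌋ = $40,341; SL = ⌊$142,067/8⌋ = $17,758 → take DB $40,341. Book value $121,026.
Year 2: DB = ⌊$121,026 × 200%/8⌋ = $30,256; SL = ⌊$101,726/7⌋ = $14,532 → take DB $30,256. Book value $90,770.
Year 3: DB = ⌊$90,770 × 200%/8⌋ = $22,692; SL = ⌊$71,470/6⌋ = $11,911 → take DB $22,692. Book value $68,078.
Year 4: DB = ⌊$68,078 × 200%/8⌋ = $17,019; SL = ⌊$48,778/5⌋ = $9,755 → take DB $17,019. Book value $51,059.

$51,059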